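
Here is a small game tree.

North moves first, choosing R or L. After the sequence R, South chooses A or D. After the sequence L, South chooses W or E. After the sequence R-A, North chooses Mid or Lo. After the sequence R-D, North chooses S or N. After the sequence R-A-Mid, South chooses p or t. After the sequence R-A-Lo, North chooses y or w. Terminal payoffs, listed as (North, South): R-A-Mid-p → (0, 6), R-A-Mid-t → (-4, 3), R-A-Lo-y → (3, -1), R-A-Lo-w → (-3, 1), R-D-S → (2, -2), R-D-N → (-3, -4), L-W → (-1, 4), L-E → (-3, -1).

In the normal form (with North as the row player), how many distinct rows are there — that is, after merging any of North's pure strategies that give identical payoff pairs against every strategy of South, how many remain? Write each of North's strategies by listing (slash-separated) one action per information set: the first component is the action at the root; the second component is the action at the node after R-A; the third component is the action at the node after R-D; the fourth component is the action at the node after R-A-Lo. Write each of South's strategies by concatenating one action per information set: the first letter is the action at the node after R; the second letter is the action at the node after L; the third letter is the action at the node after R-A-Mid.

7

North has 16 pure strategies: R/Mid/S/y, R/Mid/S/w, R/Mid/N/y, R/Mid/N/w, R/Lo/S/y, R/Lo/S/w, R/Lo/N/y, R/Lo/N/w, L/Mid/S/y, L/Mid/S/w, L/Mid/N/y, L/Mid/N/w, L/Lo/S/y, L/Lo/S/w, L/Lo/N/y, L/Lo/N/w. Columns: AWp, AWt, AEp, AEt, DWp, DWt, DEp, DEt.
{R/Mid/S/y, R/Mid/S/w} → row (0,6) (-4,3) (0,6) (-4,3) (2,-2) (2,-2) (2,-2) (2,-2)
{R/Mid/N/y, R/Mid/N/w} → row (0,6) (-4,3) (0,6) (-4,3) (-3,-4) (-3,-4) (-3,-4) (-3,-4)
{R/Lo/S/y} → row (3,-1) (3,-1) (3,-1) (3,-1) (2,-2) (2,-2) (2,-2) (2,-2)
{R/Lo/S/w} → row (-3,1) (-3,1) (-3,1) (-3,1) (2,-2) (2,-2) (2,-2) (2,-2)
{R/Lo/N/y} → row (3,-1) (3,-1) (3,-1) (3,-1) (-3,-4) (-3,-4) (-3,-4) (-3,-4)
{R/Lo/N/w} → row (-3,1) (-3,1) (-3,1) (-3,1) (-3,-4) (-3,-4) (-3,-4) (-3,-4)
{L/Mid/S/y, L/Mid/S/w, L/Mid/N/y, L/Mid/N/w, L/Lo/S/y, L/Lo/S/w, L/Lo/N/y, L/Lo/N/w} → row (-1,4) (-1,4) (-3,-1) (-3,-1) (-1,4) (-1,4) (-3,-1) (-3,-1)
That's 7 distinct rows out of 16 strategies.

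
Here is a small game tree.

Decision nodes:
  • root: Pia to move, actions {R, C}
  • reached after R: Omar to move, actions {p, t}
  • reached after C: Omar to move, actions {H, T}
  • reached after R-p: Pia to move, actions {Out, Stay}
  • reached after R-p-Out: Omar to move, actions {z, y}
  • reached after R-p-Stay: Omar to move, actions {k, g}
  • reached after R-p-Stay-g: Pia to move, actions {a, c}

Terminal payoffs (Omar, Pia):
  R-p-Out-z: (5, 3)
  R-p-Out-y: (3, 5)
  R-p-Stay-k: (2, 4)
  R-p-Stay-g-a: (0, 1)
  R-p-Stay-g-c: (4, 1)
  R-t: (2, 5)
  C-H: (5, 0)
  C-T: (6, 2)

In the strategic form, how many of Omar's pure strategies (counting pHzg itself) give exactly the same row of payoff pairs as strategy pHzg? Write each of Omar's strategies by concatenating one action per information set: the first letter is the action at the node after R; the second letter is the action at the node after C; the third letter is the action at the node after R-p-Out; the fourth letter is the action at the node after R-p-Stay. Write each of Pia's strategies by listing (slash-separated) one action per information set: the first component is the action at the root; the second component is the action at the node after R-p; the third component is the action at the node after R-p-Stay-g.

1

Row for pHzg (columns R/Out/a, R/Out/c, R/Stay/a, R/Stay/c, C/Out/a, C/Out/c, C/Stay/a, C/Stay/c): (5,3) (5,3) (0,1) (4,1) (5,0) (5,0) (5,0) (5,0).
Every one of Omar's information sets is on the play path for some reply by Pia when Omar follows pHzg.
Changing the action at any of them therefore changes at least one column, so only pHzg itself gives this row.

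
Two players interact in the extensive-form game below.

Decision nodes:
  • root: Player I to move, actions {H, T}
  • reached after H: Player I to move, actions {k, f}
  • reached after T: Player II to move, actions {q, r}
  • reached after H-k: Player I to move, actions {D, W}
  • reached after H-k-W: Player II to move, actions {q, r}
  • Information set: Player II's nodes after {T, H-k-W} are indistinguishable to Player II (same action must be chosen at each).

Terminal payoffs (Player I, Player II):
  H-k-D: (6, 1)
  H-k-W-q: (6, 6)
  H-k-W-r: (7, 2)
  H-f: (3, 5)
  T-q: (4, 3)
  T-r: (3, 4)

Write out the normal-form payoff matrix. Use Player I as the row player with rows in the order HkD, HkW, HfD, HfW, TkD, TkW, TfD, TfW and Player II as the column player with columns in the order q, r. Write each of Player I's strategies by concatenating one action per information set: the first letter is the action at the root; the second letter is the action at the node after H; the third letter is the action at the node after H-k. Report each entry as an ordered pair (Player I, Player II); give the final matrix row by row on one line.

            q        r
 HkD    (6,1)    (6,1)
 HkW    (6,6)    (7,2)
 HfD    (3,5)    (3,5)
 HfW    (3,5)    (3,5)
 TkD    (4,3)    (3,4)
 TkW    (4,3)    (3,4)
 TfD    (4,3)    (3,4)
 TfW    (4,3)    (3,4)

HkD: (6,1) (6,1) | HkW: (6,6) (7,2) | HfD: (3,5) (3,5) | HfW: (3,5) (3,5) | TkD: (4,3) (3,4) | TkW: (4,3) (3,4) | TfD: (4,3) (3,4) | TfW: (4,3) (3,4)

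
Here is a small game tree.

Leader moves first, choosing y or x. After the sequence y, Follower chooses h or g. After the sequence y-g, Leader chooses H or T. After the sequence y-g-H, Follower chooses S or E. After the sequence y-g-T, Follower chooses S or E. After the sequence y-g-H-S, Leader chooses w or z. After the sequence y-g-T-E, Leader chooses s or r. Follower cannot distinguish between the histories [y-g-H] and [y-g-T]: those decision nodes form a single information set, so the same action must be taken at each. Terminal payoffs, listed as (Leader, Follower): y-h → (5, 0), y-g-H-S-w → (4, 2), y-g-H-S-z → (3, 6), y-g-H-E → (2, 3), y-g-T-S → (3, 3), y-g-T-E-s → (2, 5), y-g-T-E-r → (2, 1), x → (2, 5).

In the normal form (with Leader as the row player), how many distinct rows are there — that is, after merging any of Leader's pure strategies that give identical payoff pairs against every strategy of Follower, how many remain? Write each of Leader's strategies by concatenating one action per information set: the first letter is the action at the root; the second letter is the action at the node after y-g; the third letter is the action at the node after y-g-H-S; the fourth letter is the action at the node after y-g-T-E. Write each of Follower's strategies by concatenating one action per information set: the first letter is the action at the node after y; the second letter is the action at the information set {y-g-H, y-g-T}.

Leader has 16 pure strategies: yHws, yHwr, yHzs, yHzr, yTws, yTwr, yTzs, yTzr, xHws, xHwr, xHzs, xHzr, xTws, xTwr, xTzs, xTzr. Columns: hS, hE, gS, gE.
{yHws, yHwr} → row (5,0) (5,0) (4,2) (2,3)
{yHzs, yHzr} → row (5,0) (5,0) (3,6) (2,3)
{yTws, yTzs} → row (5,0) (5,0) (3,3) (2,5)
{yTwr, yTzr} → row (5,0) (5,0) (3,3) (2,1)
{xHws, xHwr, xHzs, xHzr, xTws, xTwr, xTzs, xTzr} → row (2,5) (2,5) (2,5) (2,5)
That's 5 distinct rows out of 16 strategies.

5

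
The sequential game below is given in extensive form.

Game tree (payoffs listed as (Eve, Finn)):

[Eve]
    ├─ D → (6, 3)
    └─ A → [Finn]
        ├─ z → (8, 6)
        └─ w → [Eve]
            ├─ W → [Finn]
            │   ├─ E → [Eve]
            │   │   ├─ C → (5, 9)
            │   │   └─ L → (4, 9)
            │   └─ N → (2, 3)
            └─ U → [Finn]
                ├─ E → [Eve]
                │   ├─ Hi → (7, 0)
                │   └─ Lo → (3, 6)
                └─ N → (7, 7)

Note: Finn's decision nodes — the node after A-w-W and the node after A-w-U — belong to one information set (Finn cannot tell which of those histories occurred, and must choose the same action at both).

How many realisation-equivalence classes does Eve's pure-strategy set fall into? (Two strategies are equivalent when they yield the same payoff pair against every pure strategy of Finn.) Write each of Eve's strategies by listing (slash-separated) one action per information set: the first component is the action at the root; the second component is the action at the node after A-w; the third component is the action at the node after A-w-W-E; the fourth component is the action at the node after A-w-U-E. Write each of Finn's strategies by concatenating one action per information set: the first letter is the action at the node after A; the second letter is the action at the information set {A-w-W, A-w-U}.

Eve has 16 pure strategies: D/W/C/Hi, D/W/C/Lo, D/W/L/Hi, D/W/L/Lo, D/U/C/Hi, D/U/C/Lo, D/U/L/Hi, D/U/L/Lo, A/W/C/Hi, A/W/C/Lo, A/W/L/Hi, A/W/L/Lo, A/U/C/Hi, A/U/C/Lo, A/U/L/Hi, A/U/L/Lo. Columns: zE, zN, wE, wN.
{D/W/C/Hi, D/W/C/Lo, D/W/L/Hi, D/W/L/Lo, D/U/C/Hi, D/U/C/Lo, D/U/L/Hi, D/U/L/Lo} → row (6,3) (6,3) (6,3) (6,3)
{A/W/C/Hi, A/W/C/Lo} → row (8,6) (8,6) (5,9) (2,3)
{A/W/L/Hi, A/W/L/Lo} → row (8,6) (8,6) (4,9) (2,3)
{A/U/C/Hi, A/U/L/Hi} → row (8,6) (8,6) (7,0) (7,7)
{A/U/C/Lo, A/U/L/Lo} → row (8,6) (8,6) (3,6) (7,7)
That's 5 distinct rows out of 16 strategies.

5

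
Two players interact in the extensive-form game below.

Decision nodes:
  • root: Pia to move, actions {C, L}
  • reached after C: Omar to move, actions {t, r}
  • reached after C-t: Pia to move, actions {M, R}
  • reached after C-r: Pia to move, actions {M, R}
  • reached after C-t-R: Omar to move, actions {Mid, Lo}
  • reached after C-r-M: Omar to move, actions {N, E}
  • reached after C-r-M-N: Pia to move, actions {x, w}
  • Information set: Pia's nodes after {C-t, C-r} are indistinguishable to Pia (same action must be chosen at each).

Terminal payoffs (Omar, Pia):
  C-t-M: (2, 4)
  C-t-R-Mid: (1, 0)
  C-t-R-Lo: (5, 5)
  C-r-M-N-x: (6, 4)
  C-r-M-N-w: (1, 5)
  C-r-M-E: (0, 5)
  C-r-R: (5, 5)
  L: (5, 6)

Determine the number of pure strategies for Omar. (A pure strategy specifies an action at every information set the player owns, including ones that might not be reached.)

Omar owns the node after C with actions {t, r} — two choices.
Omar owns the node after C-t-R with actions {Mid, Lo} — two choices.
Omar owns the node after C-r-M with actions {N, E} — two choices.
A pure strategy fixes one action at each information set independently, so the count is the product 2 × 2 × 2 = 8.
(For reference, Pia has 8 pure strategies, giving a 8×8 normal-form matrix.)

8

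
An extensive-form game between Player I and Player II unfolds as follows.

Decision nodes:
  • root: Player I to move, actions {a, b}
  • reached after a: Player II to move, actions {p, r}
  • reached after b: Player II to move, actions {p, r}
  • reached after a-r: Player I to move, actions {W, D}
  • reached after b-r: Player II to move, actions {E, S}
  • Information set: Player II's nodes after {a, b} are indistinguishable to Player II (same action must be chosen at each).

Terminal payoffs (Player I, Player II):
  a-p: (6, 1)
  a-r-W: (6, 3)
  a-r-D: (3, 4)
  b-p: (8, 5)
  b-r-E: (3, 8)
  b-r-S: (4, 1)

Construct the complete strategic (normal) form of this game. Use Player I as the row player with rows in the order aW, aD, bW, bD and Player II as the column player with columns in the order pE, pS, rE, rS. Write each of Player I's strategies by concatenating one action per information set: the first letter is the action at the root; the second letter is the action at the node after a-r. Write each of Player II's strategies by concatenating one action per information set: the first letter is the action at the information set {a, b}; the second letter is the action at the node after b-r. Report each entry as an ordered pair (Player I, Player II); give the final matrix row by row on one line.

aW: (6,1) (6,1) (6,3) (6,3) | aD: (6,1) (6,1) (3,4) (3,4) | bW: (8,5) (8,5) (3,8) (4,1) | bD: (8,5) (8,5) (3,8) (4,1)

           pE       pS       rE       rS
  aW    (6,1)    (6,1)    (6,3)    (6,3)
  aD    (6,1)    (6,1)    (3,4)    (3,4)
  bW    (8,5)    (8,5)    (3,8)    (4,1)
  bD    (8,5)    (8,5)    (3,8)    (4,1)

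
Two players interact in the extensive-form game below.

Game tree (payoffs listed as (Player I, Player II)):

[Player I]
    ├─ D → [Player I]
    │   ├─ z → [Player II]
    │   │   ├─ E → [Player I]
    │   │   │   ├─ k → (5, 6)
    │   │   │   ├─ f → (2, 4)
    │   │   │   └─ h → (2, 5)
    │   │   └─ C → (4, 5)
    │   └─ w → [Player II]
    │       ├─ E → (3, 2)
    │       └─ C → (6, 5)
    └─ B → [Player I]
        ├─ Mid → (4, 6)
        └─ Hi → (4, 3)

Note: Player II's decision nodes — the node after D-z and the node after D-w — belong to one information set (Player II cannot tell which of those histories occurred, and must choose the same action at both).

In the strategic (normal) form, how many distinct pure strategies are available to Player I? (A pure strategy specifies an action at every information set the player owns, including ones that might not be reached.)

Player I owns the root with actions {D, B} — two choices.
Player I owns the node after D with actions {z, w} — two choices.
Player I owns the node after B with actions {Mid, Hi} — two choices.
Player I owns the node after D-z-E with actions {k, f, h} — three choices.
A pure strategy fixes one action at each information set independently, so the count is the product 2 × 2 × 2 × 3 = 24.
(For reference, Player II has 2 pure strategies, giving a 24×2 normal-form matrix.)

24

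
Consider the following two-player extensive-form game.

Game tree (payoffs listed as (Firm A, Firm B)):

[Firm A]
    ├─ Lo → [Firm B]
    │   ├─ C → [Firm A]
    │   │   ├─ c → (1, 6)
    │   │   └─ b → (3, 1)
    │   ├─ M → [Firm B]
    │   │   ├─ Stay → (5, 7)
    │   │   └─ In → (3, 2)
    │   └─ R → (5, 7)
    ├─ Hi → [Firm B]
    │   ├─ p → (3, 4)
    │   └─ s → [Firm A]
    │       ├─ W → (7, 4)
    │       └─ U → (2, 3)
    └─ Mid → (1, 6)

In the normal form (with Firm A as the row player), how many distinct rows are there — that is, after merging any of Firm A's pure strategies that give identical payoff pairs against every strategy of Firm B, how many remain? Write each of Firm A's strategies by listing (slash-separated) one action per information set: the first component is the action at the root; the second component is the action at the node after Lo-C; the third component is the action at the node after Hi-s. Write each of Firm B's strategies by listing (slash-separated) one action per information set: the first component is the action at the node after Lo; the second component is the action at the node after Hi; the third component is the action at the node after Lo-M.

Firm A has 12 pure strategies: Lo/c/W, Lo/c/U, Lo/b/W, Lo/b/U, Hi/c/W, Hi/c/U, Hi/b/W, Hi/b/U, Mid/c/W, Mid/c/U, Mid/b/W, Mid/b/U. Columns: C/p/Stay, C/p/In, C/s/Stay, C/s/In, M/p/Stay, M/p/In, M/s/Stay, M/s/In, R/p/Stay, R/p/In, R/s/Stay, R/s/In.
{Lo/c/W, Lo/c/U} → row (1,6) (1,6) (1,6) (1,6) (5,7) (3,2) (5,7) (3,2) (5,7) (5,7) (5,7) (5,7)
{Lo/b/W, Lo/b/U} → row (3,1) (3,1) (3,1) (3,1) (5,7) (3,2) (5,7) (3,2) (5,7) (5,7) (5,7) (5,7)
{Hi/c/W, Hi/b/W} → row (3,4) (3,4) (7,4) (7,4) (3,4) (3,4) (7,4) (7,4) (3,4) (3,4) (7,4) (7,4)
{Hi/c/U, Hi/b/U} → row (3,4) (3,4) (2,3) (2,3) (3,4) (3,4) (2,3) (2,3) (3,4) (3,4) (2,3) (2,3)
{Mid/c/W, Mid/c/U, Mid/b/W, Mid/b/U} → row (1,6) (1,6) (1,6) (1,6) (1,6) (1,6) (1,6) (1,6) (1,6) (1,6) (1,6) (1,6)
That's 5 distinct rows out of 12 strategies.

5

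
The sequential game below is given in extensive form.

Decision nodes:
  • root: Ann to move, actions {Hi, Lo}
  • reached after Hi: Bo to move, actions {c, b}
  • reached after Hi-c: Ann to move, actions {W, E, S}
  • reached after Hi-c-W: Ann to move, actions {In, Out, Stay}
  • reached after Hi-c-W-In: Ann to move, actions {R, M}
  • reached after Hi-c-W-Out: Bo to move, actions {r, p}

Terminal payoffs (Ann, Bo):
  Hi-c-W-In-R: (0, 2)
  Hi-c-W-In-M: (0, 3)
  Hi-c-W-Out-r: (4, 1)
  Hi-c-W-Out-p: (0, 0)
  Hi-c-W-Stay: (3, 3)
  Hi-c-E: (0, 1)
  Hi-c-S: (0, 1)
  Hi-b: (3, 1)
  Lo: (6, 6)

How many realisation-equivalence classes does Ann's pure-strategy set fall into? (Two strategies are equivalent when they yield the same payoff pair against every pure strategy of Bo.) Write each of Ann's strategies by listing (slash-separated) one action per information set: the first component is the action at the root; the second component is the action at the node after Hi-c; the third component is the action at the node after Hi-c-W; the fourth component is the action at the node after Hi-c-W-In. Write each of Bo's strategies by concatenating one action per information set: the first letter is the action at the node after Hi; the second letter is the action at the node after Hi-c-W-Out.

6

Ann has 36 pure strategies: Hi/W/In/R, Hi/W/In/M, Hi/W/Out/R, Hi/W/Out/M, Hi/W/Stay/R, Hi/W/Stay/M, Hi/E/In/R, Hi/E/In/M, Hi/E/Out/R, Hi/E/Out/M, Hi/E/Stay/R, Hi/E/Stay/M, Hi/S/In/R, Hi/S/In/M, Hi/S/Out/R, Hi/S/Out/M, Hi/S/Stay/R, Hi/S/Stay/M, Lo/W/In/R, Lo/W/In/M, Lo/W/Out/R, Lo/W/Out/M, Lo/W/Stay/R, Lo/W/Stay/M, Lo/E/In/R, Lo/E/In/M, Lo/E/Out/R, Lo/E/Out/M, Lo/E/Stay/R, Lo/E/Stay/M, Lo/S/In/R, Lo/S/In/M, Lo/S/Out/R, Lo/S/Out/M, Lo/S/Stay/R, Lo/S/Stay/M. Columns: cr, cp, br, bp.
{Hi/W/In/R} → row (0,2) (0,2) (3,1) (3,1)
{Hi/W/In/M} → row (0,3) (0,3) (3,1) (3,1)
{Hi/W/Out/R, Hi/W/Out/M} → row (4,1) (0,0) (3,1) (3,1)
{Hi/W/Stay/R, Hi/W/Stay/M} → row (3,3) (3,3) (3,1) (3,1)
{Hi/E/In/R, Hi/E/In/M, Hi/E/Out/R, Hi/E/Out/M, Hi/E/Stay/R, Hi/E/Stay/M, Hi/S/In/R, Hi/S/In/M, Hi/S/Out/R, Hi/S/Out/M, Hi/S/Stay/R, Hi/S/Stay/M} → row (0,1) (0,1) (3,1) (3,1)
{Lo/W/In/R, Lo/W/In/M, Lo/W/Out/R, Lo/W/Out/M, Lo/W/Stay/R, Lo/W/Stay/M, Lo/E/In/R, Lo/E/In/M, Lo/E/Out/R, Lo/E/Out/M, Lo/E/Stay/R, Lo/E/Stay/M, Lo/S/In/R, Lo/S/In/M, Lo/S/Out/R, Lo/S/Out/M, Lo/S/Stay/R, Lo/S/Stay/M} → row (6,6) (6,6) (6,6) (6,6)
That's 6 distinct rows out of 36 strategies.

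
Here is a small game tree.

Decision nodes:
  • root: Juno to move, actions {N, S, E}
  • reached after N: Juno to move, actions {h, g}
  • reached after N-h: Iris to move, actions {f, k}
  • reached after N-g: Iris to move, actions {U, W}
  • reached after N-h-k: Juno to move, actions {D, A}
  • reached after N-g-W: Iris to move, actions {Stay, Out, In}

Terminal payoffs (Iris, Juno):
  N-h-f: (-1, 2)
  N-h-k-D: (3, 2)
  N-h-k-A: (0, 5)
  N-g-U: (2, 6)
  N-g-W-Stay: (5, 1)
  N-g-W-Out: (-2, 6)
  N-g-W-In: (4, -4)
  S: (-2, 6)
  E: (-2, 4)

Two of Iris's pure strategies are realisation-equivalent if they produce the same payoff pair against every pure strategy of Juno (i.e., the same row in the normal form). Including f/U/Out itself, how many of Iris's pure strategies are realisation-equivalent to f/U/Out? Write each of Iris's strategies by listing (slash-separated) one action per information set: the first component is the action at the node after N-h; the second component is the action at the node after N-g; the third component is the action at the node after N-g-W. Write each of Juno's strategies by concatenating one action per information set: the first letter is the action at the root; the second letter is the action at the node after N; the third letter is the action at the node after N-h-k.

Row for f/U/Out (columns NhD, NhA, NgD, NgA, ShD, ShA, SgD, SgA, EhD, EhA, EgD, EgA): (-1,2) (-1,2) (2,6) (2,6) (-2,6) (-2,6) (-2,6) (-2,6) (-2,4) (-2,4) (-2,4) (-2,4).
Under f/U/Out, Iris's choice at the node after N-g-W can never be reached regardless of what Juno does, so varying those choices leaves every outcome unchanged.
Holding the reachable choices fixed and varying the unreachable one freely already gives 3 equivalent strategies.
No other strategy reproduces this row, so those 3 are the full class: f/U/Stay, f/U/Out, f/U/In.

3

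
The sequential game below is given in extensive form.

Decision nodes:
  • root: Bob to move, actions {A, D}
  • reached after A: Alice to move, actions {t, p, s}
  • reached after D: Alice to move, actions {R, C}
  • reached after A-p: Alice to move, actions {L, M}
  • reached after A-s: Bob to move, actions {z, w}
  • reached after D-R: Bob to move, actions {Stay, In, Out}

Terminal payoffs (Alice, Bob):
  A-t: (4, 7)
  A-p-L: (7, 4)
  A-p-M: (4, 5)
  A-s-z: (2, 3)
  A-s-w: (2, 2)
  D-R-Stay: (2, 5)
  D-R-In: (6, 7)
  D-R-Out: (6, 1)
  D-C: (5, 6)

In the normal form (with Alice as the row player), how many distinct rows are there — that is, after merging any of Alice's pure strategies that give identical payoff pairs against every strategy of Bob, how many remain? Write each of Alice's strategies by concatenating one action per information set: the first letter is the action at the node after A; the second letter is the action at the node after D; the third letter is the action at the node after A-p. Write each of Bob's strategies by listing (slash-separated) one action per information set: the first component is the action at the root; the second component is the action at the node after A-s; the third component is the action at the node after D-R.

Alice has 12 pure strategies: tRL, tRM, tCL, tCM, pRL, pRM, pCL, pCM, sRL, sRM, sCL, sCM. Columns: A/z/Stay, A/z/In, A/z/Out, A/w/Stay, A/w/In, A/w/Out, D/z/Stay, D/z/In, D/z/Out, D/w/Stay, D/w/In, D/w/Out.
{tRL, tRM} → row (4,7) (4,7) (4,7) (4,7) (4,7) (4,7) (2,5) (6,7) (6,1) (2,5) (6,7) (6,1)
{tCL, tCM} → row (4,7) (4,7) (4,7) (4,7) (4,7) (4,7) (5,6) (5,6) (5,6) (5,6) (5,6) (5,6)
{pRL} → row (7,4) (7,4) (7,4) (7,4) (7,4) (7,4) (2,5) (6,7) (6,1) (2,5) (6,7) (6,1)
{pRM} → row (4,5) (4,5) (4,5) (4,5) (4,5) (4,5) (2,5) (6,7) (6,1) (2,5) (6,7) (6,1)
{pCL} → row (7,4) (7,4) (7,4) (7,4) (7,4) (7,4) (5,6) (5,6) (5,6) (5,6) (5,6) (5,6)
{pCM} → row (4,5) (4,5) (4,5) (4,5) (4,5) (4,5) (5,6) (5,6) (5,6) (5,6) (5,6) (5,6)
{sRL, sRM} → row (2,3) (2,3) (2,3) (2,2) (2,2) (2,2) (2,5) (6,7) (6,1) (2,5) (6,7) (6,1)
{sCL, sCM} → row (2,3) (2,3) (2,3) (2,2) (2,2) (2,2) (5,6) (5,6) (5,6) (5,6) (5,6) (5,6)
That's 8 distinct rows out of 12 strategies.

8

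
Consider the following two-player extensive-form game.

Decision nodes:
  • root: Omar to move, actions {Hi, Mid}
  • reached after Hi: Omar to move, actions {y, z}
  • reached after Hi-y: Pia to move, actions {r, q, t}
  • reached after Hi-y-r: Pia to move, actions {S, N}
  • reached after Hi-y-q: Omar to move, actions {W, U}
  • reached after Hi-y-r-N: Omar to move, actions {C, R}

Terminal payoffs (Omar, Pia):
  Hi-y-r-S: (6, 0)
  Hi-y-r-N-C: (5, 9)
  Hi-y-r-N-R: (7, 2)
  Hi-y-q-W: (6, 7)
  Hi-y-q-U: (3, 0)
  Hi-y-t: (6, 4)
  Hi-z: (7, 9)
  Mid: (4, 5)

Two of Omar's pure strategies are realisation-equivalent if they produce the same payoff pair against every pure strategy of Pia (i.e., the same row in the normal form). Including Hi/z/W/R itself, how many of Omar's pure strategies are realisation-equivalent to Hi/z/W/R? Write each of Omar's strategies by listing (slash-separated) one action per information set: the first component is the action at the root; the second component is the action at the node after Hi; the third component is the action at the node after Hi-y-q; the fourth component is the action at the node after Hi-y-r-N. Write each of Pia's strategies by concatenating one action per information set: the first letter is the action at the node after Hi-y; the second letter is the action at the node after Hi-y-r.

Row for Hi/z/W/R (columns rS, rN, qS, qN, tS, tN): (7,9) (7,9) (7,9) (7,9) (7,9) (7,9).
Under Hi/z/W/R, Omar's choice at the node after Hi-y-q and at the node after Hi-y-r-N can never be reached regardless of what Pia does, so varying those choices leaves every outcome unchanged.
Holding the reachable choices fixed and varying the unreachable ones freely already gives 2 × 2 = 4 equivalent strategies.
No other strategy reproduces this row, so those 4 are the full class: Hi/z/W/C, Hi/z/W/R, Hi/z/U/C, Hi/z/U/R.

4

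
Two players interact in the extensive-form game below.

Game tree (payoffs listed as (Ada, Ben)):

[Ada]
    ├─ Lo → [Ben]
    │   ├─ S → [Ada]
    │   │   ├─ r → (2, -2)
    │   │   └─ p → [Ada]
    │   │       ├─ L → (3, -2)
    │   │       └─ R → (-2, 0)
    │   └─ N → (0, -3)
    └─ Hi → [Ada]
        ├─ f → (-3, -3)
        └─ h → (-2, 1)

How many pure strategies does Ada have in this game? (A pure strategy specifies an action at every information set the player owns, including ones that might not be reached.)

16

Ada owns the root with actions {Lo, Hi} — two choices.
Ada owns the node after Hi with actions {f, h} — two choices.
Ada owns the node after Lo-S with actions {r, p} — two choices.
Ada owns the node after Lo-S-p with actions {L, R} — two choices.
A pure strategy fixes one action at each information set independently, so the count is the product 2 × 2 × 2 × 2 = 16.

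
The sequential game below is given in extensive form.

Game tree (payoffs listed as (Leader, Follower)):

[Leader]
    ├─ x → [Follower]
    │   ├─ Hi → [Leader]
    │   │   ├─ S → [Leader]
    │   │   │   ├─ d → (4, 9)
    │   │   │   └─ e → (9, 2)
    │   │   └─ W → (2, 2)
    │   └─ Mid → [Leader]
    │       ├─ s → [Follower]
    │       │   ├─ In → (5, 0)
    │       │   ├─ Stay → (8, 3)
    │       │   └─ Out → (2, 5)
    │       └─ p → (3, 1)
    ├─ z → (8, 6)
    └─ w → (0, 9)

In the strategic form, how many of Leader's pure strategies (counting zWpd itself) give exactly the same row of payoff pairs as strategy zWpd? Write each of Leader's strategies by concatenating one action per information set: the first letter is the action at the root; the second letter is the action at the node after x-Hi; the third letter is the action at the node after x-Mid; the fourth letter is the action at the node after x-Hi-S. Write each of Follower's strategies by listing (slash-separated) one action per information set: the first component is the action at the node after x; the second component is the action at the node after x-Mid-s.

8

Row for zWpd (columns Hi/In, Hi/Stay, Hi/Out, Mid/In, Mid/Stay, Mid/Out): (8,6) (8,6) (8,6) (8,6) (8,6) (8,6).
Under zWpd, Leader's choice at the node after x-Hi and at the node after x-Mid and at the node after x-Hi-S can never be reached regardless of what Follower does, so varying those choices leaves every outcome unchanged.
Holding the reachable choices fixed and varying the unreachable ones freely already gives 2 × 2 × 2 = 8 equivalent strategies.
No other strategy reproduces this row, so those 8 are the full class: zSsd, zSse, zSpd, zSpe, zWsd, zWse, zWpd, zWpe.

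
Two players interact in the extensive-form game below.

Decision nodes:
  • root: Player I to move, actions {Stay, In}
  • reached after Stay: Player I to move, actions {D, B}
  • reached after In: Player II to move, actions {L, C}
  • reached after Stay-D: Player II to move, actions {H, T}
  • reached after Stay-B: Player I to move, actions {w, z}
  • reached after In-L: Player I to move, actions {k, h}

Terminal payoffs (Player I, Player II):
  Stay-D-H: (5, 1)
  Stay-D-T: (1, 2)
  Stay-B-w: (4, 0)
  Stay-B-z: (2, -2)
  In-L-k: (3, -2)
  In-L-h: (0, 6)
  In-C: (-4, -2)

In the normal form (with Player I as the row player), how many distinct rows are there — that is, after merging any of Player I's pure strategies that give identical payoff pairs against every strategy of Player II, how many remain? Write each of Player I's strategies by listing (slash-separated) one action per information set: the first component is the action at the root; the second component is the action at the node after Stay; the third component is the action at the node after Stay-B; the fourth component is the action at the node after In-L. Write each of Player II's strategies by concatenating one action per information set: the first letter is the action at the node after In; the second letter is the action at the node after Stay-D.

Player I has 16 pure strategies: Stay/D/w/k, Stay/D/w/h, Stay/D/z/k, Stay/D/z/h, Stay/B/w/k, Stay/B/w/h, Stay/B/z/k, Stay/B/z/h, In/D/w/k, In/D/w/h, In/D/z/k, In/D/z/h, In/B/w/k, In/B/w/h, In/B/z/k, In/B/z/h. Columns: LH, LT, CH, CT.
{Stay/D/w/k, Stay/D/w/h, Stay/D/z/k, Stay/D/z/h} → row (5,1) (1,2) (5,1) (1,2)
{Stay/B/w/k, Stay/B/w/h} → row (4,0) (4,0) (4,0) (4,0)
{Stay/B/z/k, Stay/B/z/h} → row (2,-2) (2,-2) (2,-2) (2,-2)
{In/D/w/k, In/D/z/k, In/B/w/k, In/B/z/k} → row (3,-2) (3,-2) (-4,-2) (-4,-2)
{In/D/w/h, In/D/z/h, In/B/w/h, In/B/z/h} → row (0,6) (0,6) (-4,-2) (-4,-2)
That's 5 distinct rows out of 16 strategies.

5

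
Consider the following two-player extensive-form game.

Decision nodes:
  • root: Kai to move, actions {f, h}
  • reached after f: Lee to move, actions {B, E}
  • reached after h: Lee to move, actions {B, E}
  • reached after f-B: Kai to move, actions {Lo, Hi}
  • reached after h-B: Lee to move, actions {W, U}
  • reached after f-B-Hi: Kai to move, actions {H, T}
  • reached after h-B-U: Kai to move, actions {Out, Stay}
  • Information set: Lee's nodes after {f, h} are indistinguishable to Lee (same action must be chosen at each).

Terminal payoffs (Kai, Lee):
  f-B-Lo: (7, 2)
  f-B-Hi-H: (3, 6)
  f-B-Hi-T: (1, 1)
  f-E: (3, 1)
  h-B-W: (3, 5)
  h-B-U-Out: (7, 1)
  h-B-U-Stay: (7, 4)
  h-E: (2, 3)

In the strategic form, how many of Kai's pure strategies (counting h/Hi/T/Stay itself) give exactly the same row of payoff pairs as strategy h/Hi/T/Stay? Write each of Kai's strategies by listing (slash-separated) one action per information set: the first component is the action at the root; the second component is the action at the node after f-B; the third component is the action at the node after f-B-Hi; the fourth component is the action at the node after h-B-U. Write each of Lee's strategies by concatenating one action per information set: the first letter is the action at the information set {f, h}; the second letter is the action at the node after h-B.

Row for h/Hi/T/Stay (columns BW, BU, EW, EU): (3,5) (7,4) (2,3) (2,3).
Under h/Hi/T/Stay, Kai's choice at the node after f-B and at the node after f-B-Hi can never be reached regardless of what Lee does, so varying those choices leaves every outcome unchanged.
Holding the reachable choices fixed and varying the unreachable ones freely already gives 2 × 2 = 4 equivalent strategies.
No other strategy reproduces this row, so those 4 are the full class: h/Lo/H/Stay, h/Lo/T/Stay, h/Hi/H/Stay, h/Hi/T/Stay.

4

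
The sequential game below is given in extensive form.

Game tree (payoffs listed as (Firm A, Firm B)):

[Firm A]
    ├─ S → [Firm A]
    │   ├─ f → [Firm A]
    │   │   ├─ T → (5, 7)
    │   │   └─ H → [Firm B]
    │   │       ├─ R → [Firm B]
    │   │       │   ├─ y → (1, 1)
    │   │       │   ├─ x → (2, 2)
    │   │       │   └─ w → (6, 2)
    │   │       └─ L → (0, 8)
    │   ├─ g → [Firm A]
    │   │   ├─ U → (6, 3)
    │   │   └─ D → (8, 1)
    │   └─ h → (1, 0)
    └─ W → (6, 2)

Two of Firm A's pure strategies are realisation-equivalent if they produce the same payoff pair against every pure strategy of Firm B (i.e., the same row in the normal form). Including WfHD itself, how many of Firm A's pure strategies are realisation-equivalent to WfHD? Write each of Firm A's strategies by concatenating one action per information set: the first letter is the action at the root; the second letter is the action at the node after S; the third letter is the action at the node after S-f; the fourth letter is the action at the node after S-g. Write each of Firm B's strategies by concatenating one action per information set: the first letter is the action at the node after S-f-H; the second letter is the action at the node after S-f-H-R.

Row for WfHD (columns Ry, Rx, Rw, Ly, Lx, Lw): (6,2) (6,2) (6,2) (6,2) (6,2) (6,2).
Under WfHD, Firm A's choice at the node after S and at the node after S-f and at the node after S-g can never be reached regardless of what Firm B does, so varying those choices leaves every outcome unchanged.
Holding the reachable choices fixed and varying the unreachable ones freely already gives 3 × 2 × 2 = 12 equivalent strategies.
No other strategy reproduces this row, so those 12 are the full class: WfTU, WfTD, WfHU, WfHD, WgTU, WgTD, WgHU, WgHD, WhTU, WhTD, WhHU, WhHD.

12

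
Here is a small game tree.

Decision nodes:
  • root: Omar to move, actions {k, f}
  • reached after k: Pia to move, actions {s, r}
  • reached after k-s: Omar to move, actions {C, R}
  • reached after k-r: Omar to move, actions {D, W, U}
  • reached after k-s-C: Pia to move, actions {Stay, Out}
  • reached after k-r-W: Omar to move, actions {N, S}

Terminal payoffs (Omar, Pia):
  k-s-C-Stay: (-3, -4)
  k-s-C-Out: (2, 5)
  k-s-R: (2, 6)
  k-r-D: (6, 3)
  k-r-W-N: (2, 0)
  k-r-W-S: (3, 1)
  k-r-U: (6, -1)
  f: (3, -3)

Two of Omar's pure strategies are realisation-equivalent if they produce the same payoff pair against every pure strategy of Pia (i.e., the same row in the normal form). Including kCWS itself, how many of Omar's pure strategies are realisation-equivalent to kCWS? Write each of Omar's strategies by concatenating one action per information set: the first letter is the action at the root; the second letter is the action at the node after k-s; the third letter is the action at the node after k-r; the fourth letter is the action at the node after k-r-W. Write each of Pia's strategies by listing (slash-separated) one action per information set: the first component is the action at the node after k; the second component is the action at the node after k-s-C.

1

Row for kCWS (columns s/Stay, s/Out, r/Stay, r/Out): (-3,-4) (2,5) (3,1) (3,1).
Every one of Omar's information sets is on the play path for some reply by Pia when Omar follows kCWS.
Changing the action at any of them therefore changes at least one column, so only kCWS itself gives this row.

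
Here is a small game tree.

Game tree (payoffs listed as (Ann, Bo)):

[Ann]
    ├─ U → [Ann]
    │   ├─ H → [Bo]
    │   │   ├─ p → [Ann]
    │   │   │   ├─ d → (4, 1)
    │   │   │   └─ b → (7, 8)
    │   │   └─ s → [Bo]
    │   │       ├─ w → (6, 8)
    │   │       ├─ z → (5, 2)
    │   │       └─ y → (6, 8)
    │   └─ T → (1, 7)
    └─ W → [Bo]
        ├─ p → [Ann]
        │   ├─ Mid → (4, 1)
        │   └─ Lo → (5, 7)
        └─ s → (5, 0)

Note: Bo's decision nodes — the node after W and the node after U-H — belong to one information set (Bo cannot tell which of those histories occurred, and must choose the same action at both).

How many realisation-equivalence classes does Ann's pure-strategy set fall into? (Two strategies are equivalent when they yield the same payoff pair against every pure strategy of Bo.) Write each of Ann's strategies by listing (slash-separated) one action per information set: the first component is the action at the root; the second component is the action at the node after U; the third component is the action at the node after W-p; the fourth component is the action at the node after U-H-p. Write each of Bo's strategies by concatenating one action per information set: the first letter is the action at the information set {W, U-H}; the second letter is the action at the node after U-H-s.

Ann has 16 pure strategies: U/H/Mid/d, U/H/Mid/b, U/H/Lo/d, U/H/Lo/b, U/T/Mid/d, U/T/Mid/b, U/T/Lo/d, U/T/Lo/b, W/H/Mid/d, W/H/Mid/b, W/H/Lo/d, W/H/Lo/b, W/T/Mid/d, W/T/Mid/b, W/T/Lo/d, W/T/Lo/b. Columns: pw, pz, py, sw, sz, sy.
{U/H/Mid/d, U/H/Lo/d} → row (4,1) (4,1) (4,1) (6,8) (5,2) (6,8)
{U/H/Mid/b, U/H/Lo/b} → row (7,8) (7,8) (7,8) (6,8) (5,2) (6,8)
{U/T/Mid/d, U/T/Mid/b, U/T/Lo/d, U/T/Lo/b} → row (1,7) (1,7) (1,7) (1,7) (1,7) (1,7)
{W/H/Mid/d, W/H/Mid/b, W/T/Mid/d, W/T/Mid/b} → row (4,1) (4,1) (4,1) (5,0) (5,0) (5,0)
{W/H/Lo/d, W/H/Lo/b, W/T/Lo/d, W/T/Lo/b} → row (5,7) (5,7) (5,7) (5,0) (5,0) (5,0)
That's 5 distinct rows out of 16 strategies.

5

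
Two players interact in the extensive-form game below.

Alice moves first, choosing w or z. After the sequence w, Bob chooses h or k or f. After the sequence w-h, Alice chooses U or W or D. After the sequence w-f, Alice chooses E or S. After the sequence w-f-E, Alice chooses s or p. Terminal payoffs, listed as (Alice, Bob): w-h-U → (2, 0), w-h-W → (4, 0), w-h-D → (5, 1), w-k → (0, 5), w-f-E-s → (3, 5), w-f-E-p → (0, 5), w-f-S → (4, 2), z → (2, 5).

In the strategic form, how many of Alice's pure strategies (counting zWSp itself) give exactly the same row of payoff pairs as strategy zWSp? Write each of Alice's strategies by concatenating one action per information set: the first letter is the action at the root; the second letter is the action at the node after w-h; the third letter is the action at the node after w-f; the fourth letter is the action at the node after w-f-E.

12

Row for zWSp (columns h, k, f): (2,5) (2,5) (2,5).
Under zWSp, Alice's choice at the node after w-h and at the node after w-f and at the node after w-f-E can never be reached regardless of what Bob does, so varying those choices leaves every outcome unchanged.
Holding the reachable choices fixed and varying the unreachable ones freely already gives 3 × 2 × 2 = 12 equivalent strategies.
No other strategy reproduces this row, so those 12 are the full class: zUEs, zUEp, zUSs, zUSp, zWEs, zWEp, zWSs, zWSp, zDEs, zDEp, zDSs, zDSp.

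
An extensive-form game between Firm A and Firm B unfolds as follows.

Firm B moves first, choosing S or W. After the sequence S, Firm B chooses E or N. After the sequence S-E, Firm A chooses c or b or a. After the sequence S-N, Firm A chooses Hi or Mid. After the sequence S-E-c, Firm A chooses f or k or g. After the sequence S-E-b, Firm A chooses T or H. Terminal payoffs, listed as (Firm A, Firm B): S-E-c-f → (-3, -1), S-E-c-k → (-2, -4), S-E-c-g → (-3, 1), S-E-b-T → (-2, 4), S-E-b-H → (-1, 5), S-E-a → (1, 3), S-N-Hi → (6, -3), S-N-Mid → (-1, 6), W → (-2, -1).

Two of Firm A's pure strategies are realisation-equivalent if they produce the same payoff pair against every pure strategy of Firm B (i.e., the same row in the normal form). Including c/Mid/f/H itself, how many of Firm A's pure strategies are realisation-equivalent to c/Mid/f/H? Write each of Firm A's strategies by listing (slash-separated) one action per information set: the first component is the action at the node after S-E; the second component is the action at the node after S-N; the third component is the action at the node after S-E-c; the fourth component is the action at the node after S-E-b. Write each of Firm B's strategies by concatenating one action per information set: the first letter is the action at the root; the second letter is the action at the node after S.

2

Row for c/Mid/f/H (columns SE, SN, WE, WN): (-3,-1) (-1,6) (-2,-1) (-2,-1).
Under c/Mid/f/H, Firm A's choice at the node after S-E-b can never be reached regardless of what Firm B does, so varying those choices leaves every outcome unchanged.
Holding the reachable choices fixed and varying the unreachable one freely already gives 2 equivalent strategies.
No other strategy reproduces this row, so those 2 are the full class: c/Mid/f/T, c/Mid/f/H.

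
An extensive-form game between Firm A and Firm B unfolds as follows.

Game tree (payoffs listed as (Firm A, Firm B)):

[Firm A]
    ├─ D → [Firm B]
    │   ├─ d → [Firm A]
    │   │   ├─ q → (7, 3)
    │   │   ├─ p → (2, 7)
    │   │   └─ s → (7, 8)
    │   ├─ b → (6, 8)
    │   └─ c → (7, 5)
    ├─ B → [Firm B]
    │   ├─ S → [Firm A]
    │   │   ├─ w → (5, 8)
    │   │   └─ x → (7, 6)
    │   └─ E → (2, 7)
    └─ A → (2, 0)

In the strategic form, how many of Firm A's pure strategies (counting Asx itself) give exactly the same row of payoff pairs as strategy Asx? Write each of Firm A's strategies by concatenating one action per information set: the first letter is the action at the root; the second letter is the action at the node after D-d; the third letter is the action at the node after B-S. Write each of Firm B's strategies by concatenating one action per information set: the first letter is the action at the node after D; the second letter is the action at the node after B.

Row for Asx (columns dS, dE, bS, bE, cS, cE): (2,0) (2,0) (2,0) (2,0) (2,0) (2,0).
Under Asx, Firm A's choice at the node after D-d and at the node after B-S can never be reached regardless of what Firm B does, so varying those choices leaves every outcome unchanged.
Holding the reachable choices fixed and varying the unreachable ones freely already gives 3 × 2 = 6 equivalent strategies.
No other strategy reproduces this row, so those 6 are the full class: Aqw, Aqx, Apw, Apx, Asw, Asx.

6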